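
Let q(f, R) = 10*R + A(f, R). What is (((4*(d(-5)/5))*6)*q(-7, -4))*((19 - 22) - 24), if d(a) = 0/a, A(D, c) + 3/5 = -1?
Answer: 0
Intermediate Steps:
A(D, c) = -8/5 (A(D, c) = -⅗ - 1 = -8/5)
d(a) = 0
q(f, R) = -8/5 + 10*R (q(f, R) = 10*R - 8/5 = -8/5 + 10*R)
(((4*(d(-5)/5))*6)*q(-7, -4))*((19 - 22) - 24) = (((4*(0/5))*6)*(-8/5 + 10*(-4)))*((19 - 22) - 24) = (((4*(0*(⅕)))*6)*(-8/5 - 40))*(-3 - 24) = (((4*0)*6)*(-208/5))*(-27) = ((0*6)*(-208/5))*(-27) = (0*(-208/5))*(-27) = 0*(-27) = 0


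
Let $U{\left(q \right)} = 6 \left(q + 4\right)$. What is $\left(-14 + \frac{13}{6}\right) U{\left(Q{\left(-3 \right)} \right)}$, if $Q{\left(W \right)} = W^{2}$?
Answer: $-923$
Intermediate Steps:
$U{\left(q \right)} = 24 + 6 q$ ($U{\left(q \right)} = 6 \left(4 + q\right) = 24 + 6 q$)
$\left(-14 + \frac{13}{6}\right) U{\left(Q{\left(-3 \right)} \right)} = \left(-14 + \frac{13}{6}\right) \left(24 + 6 \left(-3\right)^{2}\right) = \left(-14 + 13 \cdot \frac{1}{6}\right) \left(24 + 6 \cdot 9\right) = \left(-14 + \frac{13}{6}\right) \left(24 + 54\right) = \left(- \frac{71}{6}\right) 78 = -923$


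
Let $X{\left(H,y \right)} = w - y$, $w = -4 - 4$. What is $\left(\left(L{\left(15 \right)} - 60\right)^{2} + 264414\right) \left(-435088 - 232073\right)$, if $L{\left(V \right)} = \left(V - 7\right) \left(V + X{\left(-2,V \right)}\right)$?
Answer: $-186664976190$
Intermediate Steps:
$w = -8$ ($w = -4 - 4 = -8$)
$X{\left(H,y \right)} = -8 - y$
$L{\left(V \right)} = 56 - 8 V$ ($L{\left(V \right)} = \left(V - 7\right) \left(V - \left(8 + V\right)\right) = \left(-7 + V\right) \left(-8\right) = 56 - 8 V$)
$\left(\left(L{\left(15 \right)} - 60\right)^{2} + 264414\right) \left(-435088 - 232073\right) = \left(\left(\left(56 - 120\right) - 60\right)^{2} + 264414\right) \left(-435088 - 232073\right) = \left(\left(\left(56 - 120\right) - 60\right)^{2} + 264414\right) \left(-667161\right) = \left(\left(-64 - 60\right)^{2} + 264414\right) \left(-667161\right) = \left(\left(-124\right)^{2} + 264414\right) \left(-667161\right) = \left(15376 + 264414\right) \left(-667161\right) = 279790 \left(-667161\right) = -186664976190$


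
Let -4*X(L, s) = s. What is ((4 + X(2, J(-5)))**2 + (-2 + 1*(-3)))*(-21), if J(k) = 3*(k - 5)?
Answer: -10689/4 ≈ -2672.3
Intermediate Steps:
J(k) = -15 + 3*k (J(k) = 3*(-5 + k) = -15 + 3*k)
X(L, s) = -s/4
((4 + X(2, J(-5)))**2 + (-2 + 1*(-3)))*(-21) = ((4 - (-15 + 3*(-5))/4)**2 + (-2 + 1*(-3)))*(-21) = ((4 - (-15 - 15)/4)**2 + (-2 - 3))*(-21) = ((4 - 1/4*(-30))**2 - 5)*(-21) = ((4 + 15/2)**2 - 5)*(-21) = ((23/2)**2 - 5)*(-21) = (529/4 - 5)*(-21) = (509/4)*(-21) = -10689/4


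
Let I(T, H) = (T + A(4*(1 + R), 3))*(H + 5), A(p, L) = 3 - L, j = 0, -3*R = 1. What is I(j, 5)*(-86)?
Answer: 0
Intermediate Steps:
R = -1/3 (R = -1/3*1 = -1/3 ≈ -0.33333)
I(T, H) = T*(5 + H) (I(T, H) = (T + (3 - 1*3))*(H + 5) = (T + (3 - 3))*(5 + H) = (T + 0)*(5 + H) = T*(5 + H))
I(j, 5)*(-86) = (0*(5 + 5))*(-86) = (0*10)*(-86) = 0*(-86) = 0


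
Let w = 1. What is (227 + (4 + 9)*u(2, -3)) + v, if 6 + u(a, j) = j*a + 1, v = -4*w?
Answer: 80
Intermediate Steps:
v = -4 (v = -4*1 = -4)
u(a, j) = -5 + a*j (u(a, j) = -6 + (j*a + 1) = -6 + (a*j + 1) = -6 + (1 + a*j) = -5 + a*j)
(227 + (4 + 9)*u(2, -3)) + v = (227 + (4 + 9)*(-5 + 2*(-3))) - 4 = (227 + 13*(-5 - 6)) - 4 = (227 + 13*(-11)) - 4 = (227 - 143) - 4 = 84 - 4 = 80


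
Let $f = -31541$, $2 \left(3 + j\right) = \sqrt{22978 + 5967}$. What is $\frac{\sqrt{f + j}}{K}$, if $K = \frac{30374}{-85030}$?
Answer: $- \frac{42515 i \sqrt{126176 - 2 \sqrt{28945}}}{30374} \approx - 496.53 i$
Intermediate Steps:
$K = - \frac{15187}{42515}$ ($K = 30374 \left(- \frac{1}{85030}\right) = - \frac{15187}{42515} \approx -0.35721$)
$j = -3 + \frac{\sqrt{28945}}{2}$ ($j = -3 + \frac{\sqrt{22978 + 5967}}{2} = -3 + \frac{\sqrt{28945}}{2} \approx 82.066$)
$\frac{\sqrt{f + j}}{K} = \frac{\sqrt{-31541 - \left(3 - \frac{\sqrt{28945}}{2}\right)}}{- \frac{15187}{42515}} = \sqrt{-31544 + \frac{\sqrt{28945}}{2}} \left(- \frac{42515}{15187}\right) = - \frac{42515 \sqrt{-31544 + \frac{\sqrt{28945}}{2}}}{15187}$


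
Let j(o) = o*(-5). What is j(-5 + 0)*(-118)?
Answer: -2950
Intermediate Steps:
j(o) = -5*o
j(-5 + 0)*(-118) = -5*(-5 + 0)*(-118) = -5*(-5)*(-118) = 25*(-118) = -2950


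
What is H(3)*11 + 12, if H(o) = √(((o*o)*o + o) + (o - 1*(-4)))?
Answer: 12 + 11*√37 ≈ 78.910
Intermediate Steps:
H(o) = √(4 + o³ + 2*o) (H(o) = √((o²*o + o) + (o + 4)) = √((o³ + o) + (4 + o)) = √((o + o³) + (4 + o)) = √(4 + o³ + 2*o))
H(3)*11 + 12 = √(4 + 3³ + 2*3)*11 + 12 = √(4 + 27 + 6)*11 + 12 = √37*11 + 12 = 11*√37 + 12 = 12 + 11*√37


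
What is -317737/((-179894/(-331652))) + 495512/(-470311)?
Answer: -24780287074299846/42303063517 ≈ -5.8578e+5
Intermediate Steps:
-317737/((-179894/(-331652))) + 495512/(-470311) = -317737/((-179894*(-1/331652))) + 495512*(-1/470311) = -317737/89947/165826 - 495512/470311 = -317737*165826/89947 - 495512/470311 = -52689055762/89947 - 495512/470311 = -24780287074299846/42303063517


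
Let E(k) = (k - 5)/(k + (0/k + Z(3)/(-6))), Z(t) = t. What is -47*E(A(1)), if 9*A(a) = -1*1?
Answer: -4324/11 ≈ -393.09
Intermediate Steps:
A(a) = -⅑ (A(a) = (-1*1)/9 = (⅑)*(-1) = -⅑)
E(k) = (-5 + k)/(-½ + k) (E(k) = (k - 5)/(k + (0/k + 3/(-6))) = (-5 + k)/(k + (0 + 3*(-⅙))) = (-5 + k)/(k + (0 - ½)) = (-5 + k)/(k - ½) = (-5 + k)/(-½ + k))
-47*E(A(1)) = -94*(-5 - ⅑)/(-1 + 2*(-⅑)) = -94*(-46)/((-1 - 2/9)*9) = -94*(-46)/((-11/9)*9) = -94*(-9)*(-46)/(11*9) = -47*92/11 = -4324/11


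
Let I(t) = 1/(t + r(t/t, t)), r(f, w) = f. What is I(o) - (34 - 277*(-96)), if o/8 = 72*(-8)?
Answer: -122665983/4607 ≈ -26626.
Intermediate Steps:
o = -4608 (o = 8*(72*(-8)) = 8*(-576) = -4608)
I(t) = 1/(1 + t) (I(t) = 1/(t + t/t) = 1/(t + 1) = 1/(1 + t))
I(o) - (34 - 277*(-96)) = 1/(1 - 4608) - (34 - 277*(-96)) = 1/(-4607) - (34 + 26592) = -1/4607 - 1*26626 = -1/4607 - 26626 = -122665983/4607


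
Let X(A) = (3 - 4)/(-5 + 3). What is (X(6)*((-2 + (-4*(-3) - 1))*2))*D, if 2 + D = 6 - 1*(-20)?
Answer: 216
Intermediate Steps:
X(A) = ½ (X(A) = -1/(-2) = -1*(-½) = ½)
D = 24 (D = -2 + (6 - 1*(-20)) = -2 + (6 + 20) = -2 + 26 = 24)
(X(6)*((-2 + (-4*(-3) - 1))*2))*D = (((-2 + (-4*(-3) - 1))*2)/2)*24 = (((-2 + (12 - 1))*2)/2)*24 = (((-2 + 11)*2)/2)*24 = ((9*2)/2)*24 = ((½)*18)*24 = 9*24 = 216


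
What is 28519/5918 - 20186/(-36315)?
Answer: 4294157/798930 ≈ 5.3749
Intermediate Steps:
28519/5918 - 20186/(-36315) = 28519*(1/5918) - 20186*(-1/36315) = 28519/5918 + 20186/36315 = 4294157/798930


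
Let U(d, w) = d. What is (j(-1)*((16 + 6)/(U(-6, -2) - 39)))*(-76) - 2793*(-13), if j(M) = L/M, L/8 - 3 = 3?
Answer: 517883/15 ≈ 34526.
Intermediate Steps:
L = 48 (L = 24 + 8*3 = 24 + 24 = 48)
j(M) = 48/M
(j(-1)*((16 + 6)/(U(-6, -2) - 39)))*(-76) - 2793*(-13) = ((48/(-1))*((16 + 6)/(-6 - 39)))*(-76) - 2793*(-13) = ((48*(-1))*(22/(-45)))*(-76) + 36309 = -1056*(-1)/45*(-76) + 36309 = -48*(-22/45)*(-76) + 36309 = (352/15)*(-76) + 36309 = -26752/15 + 36309 = 517883/15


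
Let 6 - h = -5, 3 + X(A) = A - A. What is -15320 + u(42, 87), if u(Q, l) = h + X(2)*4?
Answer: -15321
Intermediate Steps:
X(A) = -3 (X(A) = -3 + (A - A) = -3 + 0 = -3)
h = 11 (h = 6 - 1*(-5) = 6 + 5 = 11)
u(Q, l) = -1 (u(Q, l) = 11 - 3*4 = 11 - 12 = -1)
-15320 + u(42, 87) = -15320 - 1 = -15321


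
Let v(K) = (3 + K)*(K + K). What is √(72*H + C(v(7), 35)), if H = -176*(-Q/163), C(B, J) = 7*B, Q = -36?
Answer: 2*I*√12080419/163 ≈ 42.646*I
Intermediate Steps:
v(K) = 2*K*(3 + K) (v(K) = (3 + K)*(2*K) = 2*K*(3 + K))
H = -6336/163 (H = -176/((-163/(-36))) = -176/((-163*(-1/36))) = -176/163/36 = -176*36/163 = -6336/163 ≈ -38.871)
√(72*H + C(v(7), 35)) = √(72*(-6336/163) + 7*(2*7*(3 + 7))) = √(-456192/163 + 7*(2*7*10)) = √(-456192/163 + 7*140) = √(-456192/163 + 980) = √(-296452/163) = 2*I*√12080419/163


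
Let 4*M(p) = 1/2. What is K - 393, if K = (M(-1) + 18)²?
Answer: -4127/64 ≈ -64.484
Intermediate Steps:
M(p) = ⅛ (M(p) = (¼)/2 = (¼)*(½) = ⅛)
K = 21025/64 (K = (⅛ + 18)² = (145/8)² = 21025/64 ≈ 328.52)
K - 393 = 21025/64 - 393 = -4127/64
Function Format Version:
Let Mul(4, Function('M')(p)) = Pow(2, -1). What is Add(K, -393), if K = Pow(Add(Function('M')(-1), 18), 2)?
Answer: Rational(-4127, 64) ≈ -64.484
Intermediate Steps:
Function('M')(p) = Rational(1, 8) (Function('M')(p) = Mul(Rational(1, 4), Pow(2, -1)) = Mul(Rational(1, 4), Rational(1, 2)) = Rational(1, 8))
K = Rational(21025, 64) (K = Pow(Add(Rational(1, 8), 18), 2) = Pow(Rational(145, 8), 2) = Rational(21025, 64) ≈ 328.52)
Add(K, -393) = Add(Rational(21025, 64), -393) = Rational(-4127, 64)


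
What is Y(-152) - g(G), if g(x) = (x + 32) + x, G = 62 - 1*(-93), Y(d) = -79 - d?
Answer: -269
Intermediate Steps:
G = 155 (G = 62 + 93 = 155)
g(x) = 32 + 2*x (g(x) = (32 + x) + x = 32 + 2*x)
Y(-152) - g(G) = (-79 - 1*(-152)) - (32 + 2*155) = (-79 + 152) - (32 + 310) = 73 - 1*342 = 73 - 342 = -269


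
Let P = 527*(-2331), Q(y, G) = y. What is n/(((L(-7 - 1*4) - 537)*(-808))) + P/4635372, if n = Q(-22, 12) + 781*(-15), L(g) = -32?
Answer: -7371211057/25370494616 ≈ -0.29054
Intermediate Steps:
P = -1228437
n = -11737 (n = -22 + 781*(-15) = -22 - 11715 = -11737)
n/(((L(-7 - 1*4) - 537)*(-808))) + P/4635372 = -11737*(-1/(808*(-32 - 537))) - 1228437/4635372 = -11737/((-569*(-808))) - 1228437*1/4635372 = -11737/459752 - 58497/220732 = -7371211057/25370494616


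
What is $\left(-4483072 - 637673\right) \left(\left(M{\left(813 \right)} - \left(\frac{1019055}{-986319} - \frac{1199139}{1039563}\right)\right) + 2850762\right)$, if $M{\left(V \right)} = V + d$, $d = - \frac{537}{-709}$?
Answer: $- \frac{645582557435201463524370}{44211310811} \approx -1.4602 \cdot 10^{13}$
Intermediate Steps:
$d = \frac{537}{709}$ ($d = \left(-537\right) \left(- \frac{1}{709}\right) = \frac{537}{709} \approx 0.7574$)
$M{\left(V \right)} = \frac{537}{709} + V$ ($M{\left(V \right)} = V + \frac{537}{709} = \frac{537}{709} + V$)
$\left(-4483072 - 637673\right) \left(\left(M{\left(813 \right)} - \left(\frac{1019055}{-986319} - \frac{1199139}{1039563}\right)\right) + 2850762\right) = \left(-4483072 - 637673\right) \left(\left(\left(\frac{537}{709} + 813\right) - \left(\frac{1019055}{-986319} - \frac{1199139}{1039563}\right)\right) + 2850762\right) = - 5120745 \left(\left(\frac{576954}{709} - \left(1019055 \left(- \frac{1}{986319}\right) - \frac{399713}{346521}\right)\right) + 2850762\right) = - 5120745 \left(\left(\frac{576954}{709} - \left(- \frac{339685}{328773} - \frac{399713}{346521}\right)\right) + 2850762\right) = - 5120745 \left(\left(\frac{576954}{709} - - \frac{954493594}{436500953}\right) + 2850762\right) = - 5120745 \left(\left(\frac{576954}{709} + \frac{954493594}{436500953}\right) + 2850762\right) = - 5120745 \left(\frac{252517706795308}{309479175677} + 2850762\right) = \left(-5120745\right) \frac{882503991518111182}{309479175677} = - \frac{645582557435201463524370}{44211310811}$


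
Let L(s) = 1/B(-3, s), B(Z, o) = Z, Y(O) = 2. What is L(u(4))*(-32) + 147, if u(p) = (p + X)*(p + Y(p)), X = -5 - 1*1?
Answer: 473/3 ≈ 157.67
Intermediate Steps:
X = -6 (X = -5 - 1 = -6)
u(p) = (-6 + p)*(2 + p) (u(p) = (p - 6)*(p + 2) = (-6 + p)*(2 + p))
L(s) = -⅓ (L(s) = 1/(-3) = -⅓)
L(u(4))*(-32) + 147 = -⅓*(-32) + 147 = 32/3 + 147 = 473/3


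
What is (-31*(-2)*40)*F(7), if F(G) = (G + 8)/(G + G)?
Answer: 18600/7 ≈ 2657.1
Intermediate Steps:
F(G) = (8 + G)/(2*G) (F(G) = (8 + G)/((2*G)) = (8 + G)*(1/(2*G)) = (8 + G)/(2*G))
(-31*(-2)*40)*F(7) = (-31*(-2)*40)*((½)*(8 + 7)/7) = (62*40)*((½)*(⅐)*15) = 2480*(15/14) = 18600/7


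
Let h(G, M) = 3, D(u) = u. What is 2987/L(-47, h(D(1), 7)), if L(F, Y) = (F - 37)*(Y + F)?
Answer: 2987/3696 ≈ 0.80817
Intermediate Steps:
L(F, Y) = (-37 + F)*(F + Y)
2987/L(-47, h(D(1), 7)) = 2987/((-47)² - 37*(-47) - 37*3 - 47*3) = 2987/(2209 + 1739 - 111 - 141) = 2987/3696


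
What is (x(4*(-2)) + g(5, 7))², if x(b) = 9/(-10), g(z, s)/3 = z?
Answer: 19881/100 ≈ 198.81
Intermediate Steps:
g(z, s) = 3*z
x(b) = -9/10 (x(b) = 9*(-⅒) = -9/10)
(x(4*(-2)) + g(5, 7))² = (-9/10 + 3*5)² = (-9/10 + 15)² = (141/10)² = 19881/100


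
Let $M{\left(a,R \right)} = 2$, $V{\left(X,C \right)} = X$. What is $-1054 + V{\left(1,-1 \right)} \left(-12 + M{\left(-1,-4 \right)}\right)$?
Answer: $-1064$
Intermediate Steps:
$-1054 + V{\left(1,-1 \right)} \left(-12 + M{\left(-1,-4 \right)}\right) = -1054 + 1 \left(-12 + 2\right) = -1054 + 1 \left(-10\right) = -1054 - 10 = -1064$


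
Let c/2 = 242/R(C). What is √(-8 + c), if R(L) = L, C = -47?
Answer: 2*I*√10105/47 ≈ 4.2776*I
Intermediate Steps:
c = -484/47 (c = 2*(242/(-47)) = 2*(242*(-1/47)) = 2*(-242/47) = -484/47 ≈ -10.298)
√(-8 + c) = √(-8 - 484/47) = √(-860/47) = 2*I*√10105/47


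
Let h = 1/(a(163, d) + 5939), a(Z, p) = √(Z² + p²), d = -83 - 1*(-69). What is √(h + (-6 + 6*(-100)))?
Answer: √(-3599033 - 606*√26765)/√(5939 + √26765) ≈ 24.617*I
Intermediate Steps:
d = -14 (d = -83 + 69 = -14)
h = 1/(5939 + √26765) (h = 1/(√(163² + (-14)²) + 5939) = 1/(√(26569 + 196) + 5939) = 1/(√26765 + 5939) = 1/(5939 + √26765) ≈ 0.00016386)
√(h + (-6 + 6*(-100))) = √((5939/35244956 - √26765/35244956) + (-6 + 6*(-100))) = √((5939/35244956 - √26765/35244956) + (-6 - 600)) = √((5939/35244956 - √26765/35244956) - 606) = √(-21358437397/35244956 - √26765/35244956)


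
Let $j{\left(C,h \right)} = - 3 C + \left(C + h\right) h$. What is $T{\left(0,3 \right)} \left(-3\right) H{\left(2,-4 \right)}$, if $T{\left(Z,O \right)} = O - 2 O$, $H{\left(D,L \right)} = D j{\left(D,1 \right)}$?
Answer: $-54$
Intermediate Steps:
$j{\left(C,h \right)} = - 3 C + h \left(C + h\right)$
$H{\left(D,L \right)} = D \left(1 - 2 D\right)$ ($H{\left(D,L \right)} = D \left(1^{2} - 3 D + D 1\right) = D \left(1 - 3 D + D\right) = D \left(1 - 2 D\right)$)
$T{\left(Z,O \right)} = - O$
$T{\left(0,3 \right)} \left(-3\right) H{\left(2,-4 \right)} = \left(-1\right) 3 \left(-3\right) 2 \left(1 - 4\right) = \left(-3\right) \left(-3\right) 2 \left(1 - 4\right) = 9 \cdot 2 \left(-3\right) = 9 \left(-6\right) = -54$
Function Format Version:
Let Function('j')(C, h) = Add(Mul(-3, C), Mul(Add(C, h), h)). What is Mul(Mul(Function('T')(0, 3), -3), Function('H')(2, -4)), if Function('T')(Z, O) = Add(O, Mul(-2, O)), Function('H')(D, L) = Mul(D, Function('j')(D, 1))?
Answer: -54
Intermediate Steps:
Function('j')(C, h) = Add(Mul(-3, C), Mul(h, Add(C, h)))
Function('H')(D, L) = Mul(D, Add(1, Mul(-2, D))) (Function('H')(D, L) = Mul(D, Add(Pow(1, 2), Mul(-3, D), Mul(D, 1))) = Mul(D, Add(1, Mul(-3, D), D)) = Mul(D, Add(1, Mul(-2, D))))
Function('T')(Z, O) = Mul(-1, O)
Mul(Mul(Function('T')(0, 3), -3), Function('H')(2, -4)) = Mul(Mul(Mul(-1, 3), -3), Mul(2, Add(1, Mul(-2, 2)))) = Mul(Mul(-3, -3), Mul(2, Add(1, -4))) = Mul(9, Mul(2, -3)) = Mul(9, -6) = -54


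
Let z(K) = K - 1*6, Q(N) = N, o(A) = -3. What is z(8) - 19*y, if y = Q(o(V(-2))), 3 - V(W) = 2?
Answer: 59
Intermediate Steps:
V(W) = 1 (V(W) = 3 - 1*2 = 3 - 2 = 1)
z(K) = -6 + K (z(K) = K - 6 = -6 + K)
y = -3
z(8) - 19*y = (-6 + 8) - 19*(-3) = 2 + 57 = 59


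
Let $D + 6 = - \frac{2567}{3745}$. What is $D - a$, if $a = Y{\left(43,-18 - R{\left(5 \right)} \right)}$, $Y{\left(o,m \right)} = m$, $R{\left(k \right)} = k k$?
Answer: $\frac{135998}{3745} \approx 36.315$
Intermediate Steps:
$R{\left(k \right)} = k^{2}$
$a = -43$ ($a = -18 - 5^{2} = -18 - 25 = -43$)
$D = - \frac{25037}{3745}$ ($D = -6 - \frac{2567}{3745} = - \frac{25037}{3745} \approx -6.6854$)
$D - a = - \frac{25037}{3745} - -43 = - \frac{25037}{3745} + 43 = \frac{135998}{3745}$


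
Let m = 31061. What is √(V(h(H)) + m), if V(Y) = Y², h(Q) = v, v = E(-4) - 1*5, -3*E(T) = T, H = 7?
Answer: √279670/3 ≈ 176.28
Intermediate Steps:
E(T) = -T/3
v = -11/3 (v = -⅓*(-4) - 1*5 = 4/3 - 5 = -11/3 ≈ -3.6667)
h(Q) = -11/3
√(V(h(H)) + m) = √((-11/3)² + 31061) = √(121/9 + 31061) = √(279670/9) = √279670/3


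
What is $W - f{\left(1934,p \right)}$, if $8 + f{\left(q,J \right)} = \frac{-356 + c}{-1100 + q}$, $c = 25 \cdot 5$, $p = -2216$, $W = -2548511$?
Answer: $- \frac{708483757}{278} \approx -2.5485 \cdot 10^{6}$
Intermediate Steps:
$c = 125$
$f{\left(q,J \right)} = -8 - \frac{231}{-1100 + q}$ ($f{\left(q,J \right)} = -8 + \frac{-356 + 125}{-1100 + q} = -8 - \frac{231}{-1100 + q}$)
$W - f{\left(1934,p \right)} = -2548511 - \frac{8569 - 15472}{-1100 + 1934} = -2548511 - \frac{8569 - 15472}{834} = -2548511 - \frac{1}{834} \left(-6903\right) = -2548511 - - \frac{2301}{278} = -2548511 + \frac{2301}{278} = - \frac{708483757}{278}$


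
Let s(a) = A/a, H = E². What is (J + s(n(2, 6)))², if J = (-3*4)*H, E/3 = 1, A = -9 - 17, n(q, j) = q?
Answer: 14641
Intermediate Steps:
A = -26
E = 3 (E = 3*1 = 3)
H = 9 (H = 3² = 9)
s(a) = -26/a
J = -108 (J = -3*4*9 = -12*9 = -108)
(J + s(n(2, 6)))² = (-108 - 26/2)² = (-108 - 26*½)² = (-108 - 13)² = (-121)² = 14641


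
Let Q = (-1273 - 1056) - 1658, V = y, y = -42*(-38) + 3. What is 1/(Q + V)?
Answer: -1/2388 ≈ -0.00041876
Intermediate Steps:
y = 1599 (y = 1596 + 3 = 1599)
V = 1599
Q = -3987 (Q = -2329 - 1658 = -3987)
1/(Q + V) = 1/(-3987 + 1599) = 1/(-2388) = -1/2388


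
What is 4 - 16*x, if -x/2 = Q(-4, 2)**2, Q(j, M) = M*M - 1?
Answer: 292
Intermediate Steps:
Q(j, M) = -1 + M**2 (Q(j, M) = M**2 - 1 = -1 + M**2)
x = -18 (x = -2*(-1 + 2**2)**2 = -2*(-1 + 4)**2 = -2*3**2 = -2*9 = -18)
4 - 16*x = 4 - 16*(-18) = 4 + 288 = 292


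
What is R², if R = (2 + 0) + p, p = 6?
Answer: 64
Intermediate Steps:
R = 8 (R = (2 + 0) + 6 = 2 + 6 = 8)
R² = 8² = 64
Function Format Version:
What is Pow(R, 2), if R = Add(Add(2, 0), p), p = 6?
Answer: 64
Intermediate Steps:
R = 8 (R = Add(Add(2, 0), 6) = Add(2, 6) = 8)
Pow(R, 2) = Pow(8, 2) = 64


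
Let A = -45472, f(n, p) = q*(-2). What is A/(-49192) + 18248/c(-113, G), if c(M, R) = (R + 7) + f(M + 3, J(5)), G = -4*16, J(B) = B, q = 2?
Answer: -111860228/375089 ≈ -298.22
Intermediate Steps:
G = -64
f(n, p) = -4 (f(n, p) = 2*(-2) = -4)
c(M, R) = 3 + R (c(M, R) = (R + 7) - 4 = (7 + R) - 4 = 3 + R)
A/(-49192) + 18248/c(-113, G) = -45472/(-49192) + 18248/(3 - 64) = -45472*(-1/49192) + 18248/(-61) = 5684/6149 + 18248*(-1/61) = 5684/6149 - 18248/61 = -111860228/375089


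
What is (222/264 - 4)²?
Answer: 19321/1936 ≈ 9.9799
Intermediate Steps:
(222/264 - 4)² = (222*(1/264) - 4)² = (37/44 - 4)² = (-139/44)² = 19321/1936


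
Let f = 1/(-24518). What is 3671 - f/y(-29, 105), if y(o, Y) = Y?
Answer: 9450585691/2574390 ≈ 3671.0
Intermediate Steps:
f = -1/24518 ≈ -4.0786e-5
3671 - f/y(-29, 105) = 3671 - (-1)/(24518*105) = 3671 - 1*(-1/2574390) = 3671 + 1/2574390 = 9450585691/2574390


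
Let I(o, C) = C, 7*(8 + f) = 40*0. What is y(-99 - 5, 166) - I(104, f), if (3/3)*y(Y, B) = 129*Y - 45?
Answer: -13453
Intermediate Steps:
f = -8 (f = -8 + (40*0)/7 = -8 + (⅐)*0 = -8 + 0 = -8)
y(Y, B) = -45 + 129*Y (y(Y, B) = 129*Y - 45 = -45 + 129*Y)
y(-99 - 5, 166) - I(104, f) = (-45 + 129*(-99 - 5)) - 1*(-8) = (-45 + 129*(-104)) + 8 = (-45 - 13416) + 8 = -13461 + 8 = -13453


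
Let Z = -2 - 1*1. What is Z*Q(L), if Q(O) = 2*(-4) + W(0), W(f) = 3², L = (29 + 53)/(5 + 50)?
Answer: -3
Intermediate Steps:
L = 82/55 ≈ 1.4909
Z = -3 (Z = -2 - 1 = -3)
W(f) = 9
Q(O) = 1 (Q(O) = 2*(-4) + 9 = -8 + 9 = 1)
Z*Q(L) = -3*1 = -3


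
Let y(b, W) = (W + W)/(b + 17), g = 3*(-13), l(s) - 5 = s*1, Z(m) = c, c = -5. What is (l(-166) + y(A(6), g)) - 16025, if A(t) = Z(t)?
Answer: -32385/2 ≈ -16193.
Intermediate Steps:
Z(m) = -5
l(s) = 5 + s (l(s) = 5 + s*1 = 5 + s)
g = -39
A(t) = -5
y(b, W) = 2*W/(17 + b) (y(b, W) = (2*W)/(17 + b) = 2*W/(17 + b))
(l(-166) + y(A(6), g)) - 16025 = ((5 - 166) + 2*(-39)/(17 - 5)) - 16025 = (-161 + 2*(-39)/12) - 16025 = (-161 + 2*(-39)*(1/12)) - 16025 = (-161 - 13/2) - 16025 = -335/2 - 16025 = -32385/2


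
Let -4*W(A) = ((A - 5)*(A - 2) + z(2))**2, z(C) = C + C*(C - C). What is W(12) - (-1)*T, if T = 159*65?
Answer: 9039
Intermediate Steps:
z(C) = C (z(C) = C + C*0 = C + 0 = C)
T = 10335
W(A) = -(2 + (-5 + A)*(-2 + A))**2/4 (W(A) = -((A - 5)*(A - 2) + 2)**2/4 = -((-5 + A)*(-2 + A) + 2)**2/4 = -(2 + (-5 + A)*(-2 + A))**2/4)
W(12) - (-1)*T = -(12 + 12**2 - 7*12)**2/4 - (-1)*10335 = -(12 + 144 - 84)**2/4 - 1*(-10335) = -1/4*72**2 + 10335 = -1/4*5184 + 10335 = -1296 + 10335 = 9039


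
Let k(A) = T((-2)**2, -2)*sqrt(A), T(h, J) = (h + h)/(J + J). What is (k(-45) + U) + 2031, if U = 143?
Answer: 2174 - 6*I*sqrt(5) ≈ 2174.0 - 13.416*I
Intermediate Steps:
T(h, J) = h/J (T(h, J) = (2*h)/((2*J)) = (2*h)*(1/(2*J)) = h/J)
k(A) = -2*sqrt(A) (k(A) = ((-2)**2/(-2))*sqrt(A) = (4*(-1/2))*sqrt(A) = -2*sqrt(A))
(k(-45) + U) + 2031 = (-6*I*sqrt(5) + 143) + 2031 = (143 - 6*I*sqrt(5)) + 2031 = 2174 - 6*I*sqrt(5)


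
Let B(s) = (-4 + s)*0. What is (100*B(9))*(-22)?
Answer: 0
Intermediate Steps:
B(s) = 0
(100*B(9))*(-22) = (100*0)*(-22) = 0*(-22) = 0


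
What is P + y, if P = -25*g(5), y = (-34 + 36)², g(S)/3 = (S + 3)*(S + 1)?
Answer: -3596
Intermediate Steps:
g(S) = 3*(1 + S)*(3 + S) (g(S) = 3*((S + 3)*(S + 1)) = 3*((3 + S)*(1 + S)) = 3*((1 + S)*(3 + S)) = 3*(1 + S)*(3 + S))
y = 4 (y = 2² = 4)
P = -3600 (P = -25*(9 + 3*5² + 12*5) = -25*(9 + 3*25 + 60) = -25*(9 + 75 + 60) = -25*144 = -3600)
P + y = -3600 + 4 = -3596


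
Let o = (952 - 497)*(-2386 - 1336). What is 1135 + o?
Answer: -1692375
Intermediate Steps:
o = -1693510 (o = 455*(-3722) = -1693510)
1135 + o = 1135 - 1693510 = -1692375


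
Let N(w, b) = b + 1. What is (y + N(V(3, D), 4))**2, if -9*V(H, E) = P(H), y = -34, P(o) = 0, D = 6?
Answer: 841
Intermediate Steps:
V(H, E) = 0 (V(H, E) = -1/9*0 = 0)
N(w, b) = 1 + b
(y + N(V(3, D), 4))**2 = (-34 + (1 + 4))**2 = (-34 + 5)**2 = (-29)**2 = 841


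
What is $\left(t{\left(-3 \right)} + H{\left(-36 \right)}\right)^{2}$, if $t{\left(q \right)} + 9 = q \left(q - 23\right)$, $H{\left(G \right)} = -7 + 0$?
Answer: $3844$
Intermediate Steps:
$H{\left(G \right)} = -7$
$t{\left(q \right)} = -9 + q \left(-23 + q\right)$ ($t{\left(q \right)} = -9 + q \left(q - 23\right) = -9 + q \left(-23 + q\right)$)
$\left(t{\left(-3 \right)} + H{\left(-36 \right)}\right)^{2} = \left(\left(-9 + \left(-3\right)^{2} - -69\right) - 7\right)^{2} = \left(\left(-9 + 9 + 69\right) - 7\right)^{2} = \left(69 - 7\right)^{2} = 62^{2} = 3844$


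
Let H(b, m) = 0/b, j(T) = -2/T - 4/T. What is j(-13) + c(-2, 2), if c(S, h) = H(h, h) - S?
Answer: 32/13 ≈ 2.4615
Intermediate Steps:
j(T) = -6/T
H(b, m) = 0
c(S, h) = -S (c(S, h) = 0 - S = -S)
j(-13) + c(-2, 2) = -6/(-13) - 1*(-2) = -6*(-1/13) + 2 = 6/13 + 2 = 32/13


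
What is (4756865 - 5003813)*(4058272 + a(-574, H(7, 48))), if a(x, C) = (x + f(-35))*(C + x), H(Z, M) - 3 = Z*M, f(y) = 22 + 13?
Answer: -1033461822276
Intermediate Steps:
f(y) = 35
H(Z, M) = 3 + M*Z (H(Z, M) = 3 + Z*M = 3 + M*Z)
a(x, C) = (35 + x)*(C + x) (a(x, C) = (x + 35)*(C + x) = (35 + x)*(C + x))
(4756865 - 5003813)*(4058272 + a(-574, H(7, 48))) = (4756865 - 5003813)*(4058272 + ((-574)**2 + 35*(3 + 48*7) + 35*(-574) + (3 + 48*7)*(-574))) = -246948*(4058272 + (329476 + 35*(3 + 336) - 20090 + (3 + 336)*(-574))) = -246948*(4058272 + (329476 + 35*339 - 20090 + 339*(-574))) = -246948*(4058272 + (329476 + 11865 - 20090 - 194586)) = -246948*(4058272 + 126665) = -246948*4184937 = -1033461822276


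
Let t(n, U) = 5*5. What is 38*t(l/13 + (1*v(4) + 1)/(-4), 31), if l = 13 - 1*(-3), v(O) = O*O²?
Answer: 950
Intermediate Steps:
v(O) = O³
l = 16 (l = 13 + 3 = 16)
t(n, U) = 25
38*t(l/13 + (1*v(4) + 1)/(-4), 31) = 38*25 = 950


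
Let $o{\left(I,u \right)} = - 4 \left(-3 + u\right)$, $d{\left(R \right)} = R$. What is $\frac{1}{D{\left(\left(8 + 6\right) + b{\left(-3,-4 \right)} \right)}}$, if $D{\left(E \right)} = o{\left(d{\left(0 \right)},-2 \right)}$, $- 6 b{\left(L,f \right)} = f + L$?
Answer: $\frac{1}{20} \approx 0.05$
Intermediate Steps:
$b{\left(L,f \right)} = - \frac{L}{6} - \frac{f}{6}$ ($b{\left(L,f \right)} = - \frac{f + L}{6} = - \frac{L + f}{6} = - \frac{L}{6} - \frac{f}{6}$)
$o{\left(I,u \right)} = 12 - 4 u$
$D{\left(E \right)} = 20$ ($D{\left(E \right)} = 12 - -8 = 12 + 8 = 20$)
$\frac{1}{D{\left(\left(8 + 6\right) + b{\left(-3,-4 \right)} \right)}} = \frac{1}{20}$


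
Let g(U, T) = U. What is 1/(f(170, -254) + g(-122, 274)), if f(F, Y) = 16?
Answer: -1/106 ≈ -0.0094340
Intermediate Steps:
1/(f(170, -254) + g(-122, 274)) = 1/(16 - 122) = 1/(-106) = -1/106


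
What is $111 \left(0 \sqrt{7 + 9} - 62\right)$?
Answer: $-6882$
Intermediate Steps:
$111 \left(0 \sqrt{7 + 9} - 62\right) = 111 \left(0 \sqrt{16} - 62\right) = 111 \left(0 \cdot 4 - 62\right) = 111 \left(0 - 62\right) = 111 \left(-62\right) = -6882$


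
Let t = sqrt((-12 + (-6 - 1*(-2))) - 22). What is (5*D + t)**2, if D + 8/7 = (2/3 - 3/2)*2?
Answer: 70267/441 - 590*I*sqrt(38)/21 ≈ 159.34 - 173.19*I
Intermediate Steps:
D = -59/21 (D = -8/7 + (2/3 - 3/2)*2 = -8/7 - 5/6*2 = -8/7 - 5/3 = -59/21 ≈ -2.8095)
t = I*sqrt(38) (t = sqrt((-12 + (-6 + 2)) - 22) = sqrt((-12 - 4) - 22) = sqrt(-16 - 22) = sqrt(-38) = I*sqrt(38) ≈ 6.1644*I)
(5*D + t)**2 = (5*(-59/21) + I*sqrt(38))**2 = (-295/21 + I*sqrt(38))**2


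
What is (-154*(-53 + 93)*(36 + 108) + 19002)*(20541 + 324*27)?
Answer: -25423964982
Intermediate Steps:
(-154*(-53 + 93)*(36 + 108) + 19002)*(20541 + 324*27) = (-6160*144 + 19002)*(20541 + 8748) = (-154*5760 + 19002)*29289 = (-887040 + 19002)*29289 = -868038*29289 = -25423964982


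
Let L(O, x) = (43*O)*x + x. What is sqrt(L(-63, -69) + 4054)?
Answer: sqrt(190906) ≈ 436.93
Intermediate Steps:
L(O, x) = x + 43*O*x (L(O, x) = 43*O*x + x = x + 43*O*x)
sqrt(L(-63, -69) + 4054) = sqrt(-69*(1 + 43*(-63)) + 4054) = sqrt(-69*(1 - 2709) + 4054) = sqrt(-69*(-2708) + 4054) = sqrt(186852 + 4054) = sqrt(190906)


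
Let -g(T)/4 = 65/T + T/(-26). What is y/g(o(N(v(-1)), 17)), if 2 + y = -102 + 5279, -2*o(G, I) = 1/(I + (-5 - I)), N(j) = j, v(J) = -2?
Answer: -112125/56333 ≈ -1.9904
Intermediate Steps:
o(G, I) = ⅒ (o(G, I) = -1/(2*(I + (-5 - I))) = -½/(-5) = -½*(-⅕) = ⅒)
g(T) = -260/T + 2*T/13 (g(T) = -4*(65/T + T/(-26)) = -4*(65/T + T*(-1/26)) = -4*(65/T - T/26) = -260/T + 2*T/13)
y = 5175 (y = -2 + (-102 + 5279) = -2 + 5177 = 5175)
y/g(o(N(v(-1)), 17)) = 5175/(-260/⅒ + (2/13)*(⅒)) = 5175/(-260*10 + 1/65) = 5175/(-2600 + 1/65) = 5175/(-168999/65) = 5175*(-65/168999) = -112125/56333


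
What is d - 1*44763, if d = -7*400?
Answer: -47563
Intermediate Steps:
d = -2800
d - 1*44763 = -2800 - 1*44763 = -2800 - 44763 = -47563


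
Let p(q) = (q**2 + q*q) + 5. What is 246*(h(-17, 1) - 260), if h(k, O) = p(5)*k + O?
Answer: -293724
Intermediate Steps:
p(q) = 5 + 2*q**2 (p(q) = (q**2 + q**2) + 5 = 2*q**2 + 5 = 5 + 2*q**2)
h(k, O) = O + 55*k (h(k, O) = (5 + 2*5**2)*k + O = (5 + 2*25)*k + O = (5 + 50)*k + O = 55*k + O = O + 55*k)
246*(h(-17, 1) - 260) = 246*((1 + 55*(-17)) - 260) = 246*((1 - 935) - 260) = 246*(-934 - 260) = 246*(-1194) = -293724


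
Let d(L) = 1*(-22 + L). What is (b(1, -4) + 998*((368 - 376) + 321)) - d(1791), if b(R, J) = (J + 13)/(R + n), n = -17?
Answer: 4969671/16 ≈ 3.1060e+5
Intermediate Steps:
b(R, J) = (13 + J)/(-17 + R) (b(R, J) = (J + 13)/(R - 17) = (13 + J)/(-17 + R))
d(L) = -22 + L
(b(1, -4) + 998*((368 - 376) + 321)) - d(1791) = ((13 - 4)/(-17 + 1) + 998*((368 - 376) + 321)) - (-22 + 1791) = (9/(-16) + 998*(-8 + 321)) - 1*1769 = (-1/16*9 + 998*313) - 1769 = (-9/16 + 312374) - 1769 = 4997975/16 - 1769 = 4969671/16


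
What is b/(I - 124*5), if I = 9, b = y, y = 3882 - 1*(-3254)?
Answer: -7136/611 ≈ -11.679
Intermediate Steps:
y = 7136 (y = 3882 + 3254 = 7136)
b = 7136
b/(I - 124*5) = 7136/(9 - 124*5) = 7136/(9 - 31*20) = 7136/(9 - 620) = 7136/(-611) = 7136*(-1/611) = -7136/611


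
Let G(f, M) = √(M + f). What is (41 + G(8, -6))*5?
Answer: 205 + 5*√2 ≈ 212.07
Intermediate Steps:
(41 + G(8, -6))*5 = (41 + √(-6 + 8))*5 = (41 + √2)*5 = 205 + 5*√2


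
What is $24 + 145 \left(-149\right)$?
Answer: $-21581$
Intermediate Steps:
$24 + 145 \left(-149\right) = 24 - 21605 = -21581$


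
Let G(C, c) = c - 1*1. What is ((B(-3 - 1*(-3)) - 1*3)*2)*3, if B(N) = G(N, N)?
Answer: -24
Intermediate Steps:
G(C, c) = -1 + c (G(C, c) = c - 1 = -1 + c)
B(N) = -1 + N
((B(-3 - 1*(-3)) - 1*3)*2)*3 = (((-1 + (-3 - 1*(-3))) - 1*3)*2)*3 = (((-1 + (-3 + 3)) - 3)*2)*3 = (((-1 + 0) - 3)*2)*3 = ((-1 - 3)*2)*3 = -4*2*3 = -8*3 = -24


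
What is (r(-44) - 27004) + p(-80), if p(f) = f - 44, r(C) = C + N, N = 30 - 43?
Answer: -27185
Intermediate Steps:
N = -13
r(C) = -13 + C (r(C) = C - 13 = -13 + C)
p(f) = -44 + f
(r(-44) - 27004) + p(-80) = ((-13 - 44) - 27004) + (-44 - 80) = (-57 - 27004) - 124 = -27061 - 124 = -27185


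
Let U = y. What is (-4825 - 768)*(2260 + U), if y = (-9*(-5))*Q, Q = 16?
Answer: -16667140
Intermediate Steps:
y = 720 (y = -9*(-5)*16 = 45*16 = 720)
U = 720
(-4825 - 768)*(2260 + U) = (-4825 - 768)*(2260 + 720) = -5593*2980 = -16667140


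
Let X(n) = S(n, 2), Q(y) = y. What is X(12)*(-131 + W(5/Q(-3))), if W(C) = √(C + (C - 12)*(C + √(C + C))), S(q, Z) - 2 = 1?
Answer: -393 + √(190 - 41*I*√30) ≈ -377.44 - 7.2166*I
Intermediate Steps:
S(q, Z) = 3 (S(q, Z) = 2 + 1 = 3)
X(n) = 3
W(C) = √(C + (-12 + C)*(C + √2*√C)) (W(C) = √(C + (-12 + C)*(C + √(2*C))) = √(C + (-12 + C)*(C + √2*√C)))
X(12)*(-131 + W(5/Q(-3))) = 3*(-131 + √((5/(-3))² - 55/(-3) + √2*(5/(-3))^(3/2) - 12*√2*√(5/(-3)))) = 3*(-131 + √((5*(-⅓))² - 55*(-1)/3 + √2*(5*(-⅓))^(3/2) - 12*√2*√(5*(-⅓)))) = 3*(-131 + √((-5/3)² - 11*(-5/3) + √2*(-5/3)^(3/2) - 12*√2*√(-5/3))) = 3*(-131 + √(25/9 + 55/3 + √2*(-5*I*√15/9) - 12*√2*I*√15/3)) = 3*(-131 + √(25/9 + 55/3 - 5*I*√30/9 - 4*I*√30)) = 3*(-131 + √(190/9 - 41*I*√30/9)) = -393 + 3*√(190/9 - 41*I*√30/9)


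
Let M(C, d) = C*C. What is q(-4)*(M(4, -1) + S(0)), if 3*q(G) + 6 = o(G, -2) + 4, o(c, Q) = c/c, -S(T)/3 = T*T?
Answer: -16/3 ≈ -5.3333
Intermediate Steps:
S(T) = -3*T**2 (S(T) = -3*T*T = -3*T**2)
o(c, Q) = 1
q(G) = -1/3 (q(G) = -2 + (1 + 4)/3 = -2 + (1/3)*5 = -2 + 5/3 = -1/3)
M(C, d) = C**2
q(-4)*(M(4, -1) + S(0)) = -(4**2 - 3*0**2)/3 = -(16 - 3*0)/3 = -(16 + 0)/3 = -1/3*16 = -16/3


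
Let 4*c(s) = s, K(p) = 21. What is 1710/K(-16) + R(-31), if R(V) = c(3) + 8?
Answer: 2525/28 ≈ 90.179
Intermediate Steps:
c(s) = s/4
R(V) = 35/4 (R(V) = (1/4)*3 + 8 = 3/4 + 8 = 35/4)
1710/K(-16) + R(-31) = 1710/21 + 35/4 = 1710*(1/21) + 35/4 = 570/7 + 35/4 = 2525/28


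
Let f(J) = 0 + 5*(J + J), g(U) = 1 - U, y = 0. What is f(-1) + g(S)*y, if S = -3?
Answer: -10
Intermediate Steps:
f(J) = 10*J (f(J) = 0 + 5*(2*J) = 0 + 10*J = 10*J)
f(-1) + g(S)*y = 10*(-1) + (1 - 1*(-3))*0 = -10 + (1 + 3)*0 = -10 + 4*0 = -10 + 0 = -10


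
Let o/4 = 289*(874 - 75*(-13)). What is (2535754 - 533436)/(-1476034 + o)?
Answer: 1001159/330705 ≈ 3.0273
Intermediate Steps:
o = 2137444 (o = 4*(289*(874 - 75*(-13))) = 4*(289*(874 + 975)) = 4*(289*1849) = 4*534361 = 2137444)
(2535754 - 533436)/(-1476034 + o) = (2535754 - 533436)/(-1476034 + 2137444) = 2002318/661410 = 2002318*(1/661410) = 1001159/330705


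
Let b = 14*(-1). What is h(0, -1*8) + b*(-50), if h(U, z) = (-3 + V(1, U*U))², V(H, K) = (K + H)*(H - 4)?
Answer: 736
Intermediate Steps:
b = -14
V(H, K) = (-4 + H)*(H + K) (V(H, K) = (H + K)*(-4 + H) = (-4 + H)*(H + K))
h(U, z) = (-6 - 3*U²)² (h(U, z) = (-3 + (1² - 4*1 - 4*U*U + 1*(U*U)))² = (-3 + (1 - 4 - 4*U² + 1*U²))² = (-3 + (1 - 4 - 4*U² + U²))² = (-3 + (-3 - 3*U²))² = (-6 - 3*U²)²)
h(0, -1*8) + b*(-50) = 9*(2 + 0²)² - 14*(-50) = 9*(2 + 0)² + 700 = 9*2² + 700 = 9*4 + 700 = 36 + 700 = 736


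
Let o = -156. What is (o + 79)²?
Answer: 5929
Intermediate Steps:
(o + 79)² = (-156 + 79)² = (-77)² = 5929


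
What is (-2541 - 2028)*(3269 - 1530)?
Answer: -7945491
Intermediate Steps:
(-2541 - 2028)*(3269 - 1530) = -4569*1739 = -7945491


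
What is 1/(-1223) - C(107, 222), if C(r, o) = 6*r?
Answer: -785167/1223 ≈ -642.00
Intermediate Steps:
1/(-1223) - C(107, 222) = 1/(-1223) - 6*107 = -1/1223 - 1*642 = -1/1223 - 642 = -785167/1223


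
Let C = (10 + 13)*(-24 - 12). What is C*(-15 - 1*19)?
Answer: 28152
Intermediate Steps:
C = -828 (C = 23*(-36) = -828)
C*(-15 - 1*19) = -828*(-15 - 1*19) = -828*(-15 - 19) = -828*(-34) = 28152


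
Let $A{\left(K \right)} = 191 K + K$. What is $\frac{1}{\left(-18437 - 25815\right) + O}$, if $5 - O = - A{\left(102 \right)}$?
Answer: $- \frac{1}{24663} \approx -4.0547 \cdot 10^{-5}$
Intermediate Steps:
$A{\left(K \right)} = 192 K$
$O = 19589$ ($O = 5 - - 192 \cdot 102 = 5 - \left(-1\right) 19584 = 5 - -19584 = 5 + 19584 = 19589$)
$\frac{1}{\left(-18437 - 25815\right) + O} = \frac{1}{\left(-18437 - 25815\right) + 19589} = \frac{1}{-44252 + 19589} = \frac{1}{-24663} = - \frac{1}{24663}$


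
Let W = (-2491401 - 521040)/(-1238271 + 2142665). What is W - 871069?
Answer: -787792589627/904394 ≈ -8.7107e+5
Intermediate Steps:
W = -3012441/904394 ≈ -3.3309
W - 871069 = -3012441/904394 - 871069 = -787792589627/904394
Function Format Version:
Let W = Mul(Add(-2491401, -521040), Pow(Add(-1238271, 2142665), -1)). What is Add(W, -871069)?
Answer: Rational(-787792589627, 904394) ≈ -8.7107e+5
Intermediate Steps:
W = Rational(-3012441, 904394) (W = Mul(-3012441, Pow(904394, -1)) = Mul(-3012441, Rational(1, 904394)) = Rational(-3012441, 904394) ≈ -3.3309)
Add(W, -871069) = Add(Rational(-3012441, 904394), -871069) = Rational(-787792589627, 904394)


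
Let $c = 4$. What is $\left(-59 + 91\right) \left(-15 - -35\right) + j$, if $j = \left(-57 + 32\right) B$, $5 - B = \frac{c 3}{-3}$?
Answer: $415$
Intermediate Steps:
$B = 9$ ($B = 5 - \frac{4 \cdot 3}{-3} = 5 - 12 \left(- \frac{1}{3}\right) = 5 - -4 = 5 + 4 = 9$)
$j = -225$ ($j = \left(-57 + 32\right) 9 = \left(-25\right) 9 = -225$)
$\left(-59 + 91\right) \left(-15 - -35\right) + j = \left(-59 + 91\right) \left(-15 - -35\right) - 225 = 32 \left(-15 + 35\right) - 225 = 32 \cdot 20 - 225 = 640 - 225 = 415$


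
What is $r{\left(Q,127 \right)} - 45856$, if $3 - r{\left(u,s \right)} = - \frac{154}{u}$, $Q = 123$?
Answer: $- \frac{5639765}{123} \approx -45852.0$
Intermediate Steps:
$r{\left(u,s \right)} = 3 + \frac{154}{u}$ ($r{\left(u,s \right)} = 3 - - \frac{154}{u} = 3 + \frac{154}{u}$)
$r{\left(Q,127 \right)} - 45856 = \left(3 + \frac{154}{123}\right) - 45856 = \frac{523}{123} - 45856 = - \frac{5639765}{123}$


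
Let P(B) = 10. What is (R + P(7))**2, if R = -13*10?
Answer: 14400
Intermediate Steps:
R = -130
(R + P(7))**2 = (-130 + 10)**2 = (-120)**2 = 14400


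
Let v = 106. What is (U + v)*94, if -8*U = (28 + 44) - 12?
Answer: 9259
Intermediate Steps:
U = -15/2 (U = -((28 + 44) - 12)/8 = -(72 - 12)/8 = -⅛*60 = -15/2 ≈ -7.5000)
(U + v)*94 = (-15/2 + 106)*94 = (197/2)*94 = 9259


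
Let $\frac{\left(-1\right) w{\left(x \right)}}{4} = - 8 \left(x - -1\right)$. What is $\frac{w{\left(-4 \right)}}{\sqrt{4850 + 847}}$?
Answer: $- \frac{32 \sqrt{633}}{633} \approx -1.2719$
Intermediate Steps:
$w{\left(x \right)} = 32 + 32 x$ ($w{\left(x \right)} = - 4 \left(- 8 \left(x - -1\right)\right) = - 4 \left(- 8 \left(x + 1\right)\right) = - 4 \left(- 8 \left(1 + x\right)\right) = - 4 \left(-8 - 8 x\right) = 32 + 32 x$)
$\frac{w{\left(-4 \right)}}{\sqrt{4850 + 847}} = \frac{32 + 32 \left(-4\right)}{\sqrt{4850 + 847}} = \frac{32 - 128}{\sqrt{5697}} = - \frac{96}{3 \sqrt{633}} = - 96 \frac{\sqrt{633}}{1899} = - \frac{32 \sqrt{633}}{633}$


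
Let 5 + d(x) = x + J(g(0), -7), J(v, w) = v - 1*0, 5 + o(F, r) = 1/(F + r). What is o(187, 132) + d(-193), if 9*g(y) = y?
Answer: -64756/319 ≈ -203.00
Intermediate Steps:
o(F, r) = -5 + 1/(F + r)
g(y) = y/9
J(v, w) = v (J(v, w) = v + 0 = v)
d(x) = -5 + x (d(x) = -5 + (x + (⅑)*0) = -5 + (x + 0) = -5 + x)
o(187, 132) + d(-193) = (1 - 5*187 - 5*132)/(187 + 132) + (-5 - 193) = (1 - 935 - 660)/319 - 198 = (1/319)*(-1594) - 198 = -1594/319 - 198 = -64756/319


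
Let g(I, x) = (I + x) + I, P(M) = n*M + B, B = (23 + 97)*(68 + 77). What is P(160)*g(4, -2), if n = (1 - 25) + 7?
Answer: 88080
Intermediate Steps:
B = 17400 (B = 120*145 = 17400)
n = -17 (n = -24 + 7 = -17)
P(M) = 17400 - 17*M (P(M) = -17*M + 17400 = 17400 - 17*M)
g(I, x) = x + 2*I
P(160)*g(4, -2) = (17400 - 17*160)*(-2 + 2*4) = (17400 - 2720)*(-2 + 8) = 14680*6 = 88080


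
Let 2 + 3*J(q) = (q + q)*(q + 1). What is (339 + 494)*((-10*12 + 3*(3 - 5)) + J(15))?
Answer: 83300/3 ≈ 27767.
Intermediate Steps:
J(q) = -⅔ + 2*q*(1 + q)/3 (J(q) = -⅔ + ((q + q)*(q + 1))/3 = -⅔ + ((2*q)*(1 + q))/3 = -⅔ + (2*q*(1 + q))/3 = -⅔ + 2*q*(1 + q)/3)
(339 + 494)*((-10*12 + 3*(3 - 5)) + J(15)) = (339 + 494)*((-10*12 + 3*(3 - 5)) + (-⅔ + (⅔)*15 + (⅔)*15²)) = 833*((-120 + 3*(-2)) + (-⅔ + 10 + (⅔)*225)) = 833*((-120 - 6) + (-⅔ + 10 + 150)) = 833*(-126 + 478/3) = 833*(100/3) = 83300/3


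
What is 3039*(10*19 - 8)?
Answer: 553098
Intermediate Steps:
3039*(10*19 - 8) = 3039*(190 - 8) = 3039*182 = 553098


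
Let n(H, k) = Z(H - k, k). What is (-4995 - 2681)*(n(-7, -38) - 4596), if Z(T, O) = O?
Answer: 35570584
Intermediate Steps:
n(H, k) = k
(-4995 - 2681)*(n(-7, -38) - 4596) = (-4995 - 2681)*(-38 - 4596) = -7676*(-4634) = 35570584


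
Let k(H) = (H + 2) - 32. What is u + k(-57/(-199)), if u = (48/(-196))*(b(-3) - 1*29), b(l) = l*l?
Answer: -241977/9751 ≈ -24.816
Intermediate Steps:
b(l) = l²
k(H) = -30 + H (k(H) = (2 + H) - 32 = -30 + H)
u = 240/49 (u = (48/(-196))*((-3)² - 1*29) = (48*(-1/196))*(9 - 29) = -12/49*(-20) = 240/49 ≈ 4.8980)
u + k(-57/(-199)) = 240/49 + (-30 - 57/(-199)) = 240/49 + (-30 - 57*(-1/199)) = 240/49 + (-30 + 57/199) = 240/49 - 5913/199 = -241977/9751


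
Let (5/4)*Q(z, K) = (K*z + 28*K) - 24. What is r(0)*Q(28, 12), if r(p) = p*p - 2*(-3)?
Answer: 15552/5 ≈ 3110.4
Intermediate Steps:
r(p) = 6 + p² (r(p) = p² + 6 = 6 + p²)
Q(z, K) = -96/5 + 112*K/5 + 4*K*z/5 (Q(z, K) = 4*((K*z + 28*K) - 24)/5 = 4*((28*K + K*z) - 24)/5 = 4*(-24 + 28*K + K*z)/5 = -96/5 + 112*K/5 + 4*K*z/5)
r(0)*Q(28, 12) = (6 + 0²)*(-96/5 + (112/5)*12 + (⅘)*12*28) = (6 + 0)*(-96/5 + 1344/5 + 1344/5) = 6*(2592/5) = 15552/5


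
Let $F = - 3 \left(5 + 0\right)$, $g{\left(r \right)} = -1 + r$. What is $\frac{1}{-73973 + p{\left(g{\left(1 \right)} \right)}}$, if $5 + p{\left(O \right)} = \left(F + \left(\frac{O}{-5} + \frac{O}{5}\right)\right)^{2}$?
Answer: $- \frac{1}{73753} \approx -1.3559 \cdot 10^{-5}$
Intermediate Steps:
$F = -15$ ($F = \left(-3\right) 5 = -15$)
$p{\left(O \right)} = 220$ ($p{\left(O \right)} = -5 + \left(-15 + \left(\frac{O}{-5} + \frac{O}{5}\right)\right)^{2} = -5 + \left(-15 + \left(O \left(- \frac{1}{5}\right) + O \frac{1}{5}\right)\right)^{2} = -5 + \left(-15 + \left(- \frac{O}{5} + \frac{O}{5}\right)\right)^{2} = -5 + \left(-15 + 0\right)^{2} = -5 + \left(-15\right)^{2} = -5 + 225 = 220$)
$\frac{1}{-73973 + p{\left(g{\left(1 \right)} \right)}} = \frac{1}{-73973 + 220} = \frac{1}{-73753} = - \frac{1}{73753}$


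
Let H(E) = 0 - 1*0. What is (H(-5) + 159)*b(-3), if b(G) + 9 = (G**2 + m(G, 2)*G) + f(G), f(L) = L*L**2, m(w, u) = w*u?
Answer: -1431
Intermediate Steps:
m(w, u) = u*w
H(E) = 0 (H(E) = 0 + 0 = 0)
f(L) = L**3
b(G) = -9 + G**3 + 3*G**2 (b(G) = -9 + ((G**2 + (2*G)*G) + G**3) = -9 + ((G**2 + 2*G**2) + G**3) = -9 + (3*G**2 + G**3) = -9 + (G**3 + 3*G**2) = -9 + G**3 + 3*G**2)
(H(-5) + 159)*b(-3) = (0 + 159)*(-9 + (-3)**3 + 3*(-3)**2) = 159*(-9 - 27 + 3*9) = 159*(-9 - 27 + 27) = 159*(-9) = -1431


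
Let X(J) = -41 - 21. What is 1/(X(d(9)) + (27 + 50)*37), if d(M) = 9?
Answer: 1/2787 ≈ 0.00035881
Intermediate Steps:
X(J) = -62
1/(X(d(9)) + (27 + 50)*37) = 1/(-62 + (27 + 50)*37) = 1/(-62 + 77*37) = 1/(-62 + 2849) = 1/2787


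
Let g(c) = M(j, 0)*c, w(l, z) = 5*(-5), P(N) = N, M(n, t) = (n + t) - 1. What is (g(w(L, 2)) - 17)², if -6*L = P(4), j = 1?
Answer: 289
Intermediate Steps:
M(n, t) = -1 + n + t
L = -⅔ (L = -⅙*4 = -⅔ ≈ -0.66667)
w(l, z) = -25
g(c) = 0 (g(c) = (-1 + 1 + 0)*c = 0*c = 0)
(g(w(L, 2)) - 17)² = (0 - 17)² = (-17)² = 289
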